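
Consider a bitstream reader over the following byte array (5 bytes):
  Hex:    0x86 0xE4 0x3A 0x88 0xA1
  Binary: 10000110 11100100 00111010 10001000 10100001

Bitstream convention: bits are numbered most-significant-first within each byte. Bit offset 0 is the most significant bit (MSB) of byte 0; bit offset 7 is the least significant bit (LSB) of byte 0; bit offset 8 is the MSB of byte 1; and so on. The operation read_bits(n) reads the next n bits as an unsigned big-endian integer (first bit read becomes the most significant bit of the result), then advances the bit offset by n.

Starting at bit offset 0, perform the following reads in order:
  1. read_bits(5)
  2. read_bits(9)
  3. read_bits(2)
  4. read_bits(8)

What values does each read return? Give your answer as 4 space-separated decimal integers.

Answer: 16 441 0 58

Derivation:
Read 1: bits[0:5] width=5 -> value=16 (bin 10000); offset now 5 = byte 0 bit 5; 35 bits remain
Read 2: bits[5:14] width=9 -> value=441 (bin 110111001); offset now 14 = byte 1 bit 6; 26 bits remain
Read 3: bits[14:16] width=2 -> value=0 (bin 00); offset now 16 = byte 2 bit 0; 24 bits remain
Read 4: bits[16:24] width=8 -> value=58 (bin 00111010); offset now 24 = byte 3 bit 0; 16 bits remain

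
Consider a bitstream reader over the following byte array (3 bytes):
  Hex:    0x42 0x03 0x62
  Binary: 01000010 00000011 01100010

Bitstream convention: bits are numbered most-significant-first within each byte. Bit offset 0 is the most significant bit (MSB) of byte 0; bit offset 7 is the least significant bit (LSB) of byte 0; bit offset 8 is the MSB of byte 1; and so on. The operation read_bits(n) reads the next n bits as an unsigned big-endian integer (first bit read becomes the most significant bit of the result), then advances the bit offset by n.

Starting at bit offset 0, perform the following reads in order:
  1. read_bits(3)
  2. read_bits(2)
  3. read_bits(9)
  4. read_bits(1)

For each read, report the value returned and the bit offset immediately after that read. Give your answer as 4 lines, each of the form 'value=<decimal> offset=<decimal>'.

Answer: value=2 offset=3
value=0 offset=5
value=128 offset=14
value=1 offset=15

Derivation:
Read 1: bits[0:3] width=3 -> value=2 (bin 010); offset now 3 = byte 0 bit 3; 21 bits remain
Read 2: bits[3:5] width=2 -> value=0 (bin 00); offset now 5 = byte 0 bit 5; 19 bits remain
Read 3: bits[5:14] width=9 -> value=128 (bin 010000000); offset now 14 = byte 1 bit 6; 10 bits remain
Read 4: bits[14:15] width=1 -> value=1 (bin 1); offset now 15 = byte 1 bit 7; 9 bits remain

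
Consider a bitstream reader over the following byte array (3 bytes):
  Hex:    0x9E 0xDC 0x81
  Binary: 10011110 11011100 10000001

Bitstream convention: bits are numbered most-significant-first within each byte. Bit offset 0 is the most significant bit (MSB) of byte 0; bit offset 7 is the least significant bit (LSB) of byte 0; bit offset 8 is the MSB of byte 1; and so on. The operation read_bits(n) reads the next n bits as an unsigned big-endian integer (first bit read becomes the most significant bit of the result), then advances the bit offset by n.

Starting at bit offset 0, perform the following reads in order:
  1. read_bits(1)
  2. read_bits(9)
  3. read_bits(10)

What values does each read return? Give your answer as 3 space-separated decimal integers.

Answer: 1 123 456

Derivation:
Read 1: bits[0:1] width=1 -> value=1 (bin 1); offset now 1 = byte 0 bit 1; 23 bits remain
Read 2: bits[1:10] width=9 -> value=123 (bin 001111011); offset now 10 = byte 1 bit 2; 14 bits remain
Read 3: bits[10:20] width=10 -> value=456 (bin 0111001000); offset now 20 = byte 2 bit 4; 4 bits remain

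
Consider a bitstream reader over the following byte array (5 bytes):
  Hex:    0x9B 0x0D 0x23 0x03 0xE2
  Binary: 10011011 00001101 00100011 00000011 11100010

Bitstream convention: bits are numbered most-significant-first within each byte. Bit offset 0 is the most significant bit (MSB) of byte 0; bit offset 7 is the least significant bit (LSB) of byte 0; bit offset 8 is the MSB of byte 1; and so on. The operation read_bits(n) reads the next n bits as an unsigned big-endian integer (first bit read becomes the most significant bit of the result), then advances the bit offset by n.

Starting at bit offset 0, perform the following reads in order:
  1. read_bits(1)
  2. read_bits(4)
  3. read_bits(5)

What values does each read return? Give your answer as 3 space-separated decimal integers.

Read 1: bits[0:1] width=1 -> value=1 (bin 1); offset now 1 = byte 0 bit 1; 39 bits remain
Read 2: bits[1:5] width=4 -> value=3 (bin 0011); offset now 5 = byte 0 bit 5; 35 bits remain
Read 3: bits[5:10] width=5 -> value=12 (bin 01100); offset now 10 = byte 1 bit 2; 30 bits remain

Answer: 1 3 12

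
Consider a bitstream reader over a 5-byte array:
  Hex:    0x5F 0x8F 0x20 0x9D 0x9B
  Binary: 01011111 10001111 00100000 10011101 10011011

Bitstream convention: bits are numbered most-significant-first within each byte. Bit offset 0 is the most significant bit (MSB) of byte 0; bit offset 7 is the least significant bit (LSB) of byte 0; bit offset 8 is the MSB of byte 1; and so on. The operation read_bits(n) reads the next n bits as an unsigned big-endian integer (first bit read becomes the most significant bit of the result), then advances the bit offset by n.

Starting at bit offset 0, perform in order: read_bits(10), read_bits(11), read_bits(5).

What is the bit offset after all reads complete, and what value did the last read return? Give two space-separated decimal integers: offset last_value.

Read 1: bits[0:10] width=10 -> value=382 (bin 0101111110); offset now 10 = byte 1 bit 2; 30 bits remain
Read 2: bits[10:21] width=11 -> value=484 (bin 00111100100); offset now 21 = byte 2 bit 5; 19 bits remain
Read 3: bits[21:26] width=5 -> value=2 (bin 00010); offset now 26 = byte 3 bit 2; 14 bits remain

Answer: 26 2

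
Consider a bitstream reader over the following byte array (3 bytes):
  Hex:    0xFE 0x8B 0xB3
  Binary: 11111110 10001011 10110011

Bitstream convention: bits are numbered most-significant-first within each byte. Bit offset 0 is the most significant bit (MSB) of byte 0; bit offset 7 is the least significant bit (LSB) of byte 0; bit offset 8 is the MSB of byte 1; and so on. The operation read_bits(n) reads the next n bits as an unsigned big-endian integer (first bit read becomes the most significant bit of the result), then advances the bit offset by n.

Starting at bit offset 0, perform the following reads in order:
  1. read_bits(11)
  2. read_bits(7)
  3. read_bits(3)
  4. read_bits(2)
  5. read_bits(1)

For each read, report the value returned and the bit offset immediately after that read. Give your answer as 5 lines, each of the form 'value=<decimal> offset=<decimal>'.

Answer: value=2036 offset=11
value=46 offset=18
value=6 offset=21
value=1 offset=23
value=1 offset=24

Derivation:
Read 1: bits[0:11] width=11 -> value=2036 (bin 11111110100); offset now 11 = byte 1 bit 3; 13 bits remain
Read 2: bits[11:18] width=7 -> value=46 (bin 0101110); offset now 18 = byte 2 bit 2; 6 bits remain
Read 3: bits[18:21] width=3 -> value=6 (bin 110); offset now 21 = byte 2 bit 5; 3 bits remain
Read 4: bits[21:23] width=2 -> value=1 (bin 01); offset now 23 = byte 2 bit 7; 1 bits remain
Read 5: bits[23:24] width=1 -> value=1 (bin 1); offset now 24 = byte 3 bit 0; 0 bits remain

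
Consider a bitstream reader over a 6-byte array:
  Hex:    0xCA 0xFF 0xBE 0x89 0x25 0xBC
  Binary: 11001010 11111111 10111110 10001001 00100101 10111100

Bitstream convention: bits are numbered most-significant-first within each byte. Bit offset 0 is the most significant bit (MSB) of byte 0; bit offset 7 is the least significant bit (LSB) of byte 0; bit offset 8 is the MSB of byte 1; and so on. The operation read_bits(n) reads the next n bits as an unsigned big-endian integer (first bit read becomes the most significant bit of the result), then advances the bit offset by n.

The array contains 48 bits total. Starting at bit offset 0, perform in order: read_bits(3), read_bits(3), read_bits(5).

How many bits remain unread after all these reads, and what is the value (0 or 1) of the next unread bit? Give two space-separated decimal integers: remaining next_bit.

Read 1: bits[0:3] width=3 -> value=6 (bin 110); offset now 3 = byte 0 bit 3; 45 bits remain
Read 2: bits[3:6] width=3 -> value=2 (bin 010); offset now 6 = byte 0 bit 6; 42 bits remain
Read 3: bits[6:11] width=5 -> value=23 (bin 10111); offset now 11 = byte 1 bit 3; 37 bits remain

Answer: 37 1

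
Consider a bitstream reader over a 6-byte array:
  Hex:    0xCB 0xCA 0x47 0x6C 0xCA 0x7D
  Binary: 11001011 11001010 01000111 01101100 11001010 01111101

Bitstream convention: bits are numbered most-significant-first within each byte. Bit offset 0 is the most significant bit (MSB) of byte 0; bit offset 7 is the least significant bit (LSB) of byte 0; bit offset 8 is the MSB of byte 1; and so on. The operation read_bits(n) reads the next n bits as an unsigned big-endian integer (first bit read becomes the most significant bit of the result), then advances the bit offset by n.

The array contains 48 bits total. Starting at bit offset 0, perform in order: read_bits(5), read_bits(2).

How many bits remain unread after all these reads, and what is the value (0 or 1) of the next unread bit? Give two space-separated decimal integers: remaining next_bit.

Read 1: bits[0:5] width=5 -> value=25 (bin 11001); offset now 5 = byte 0 bit 5; 43 bits remain
Read 2: bits[5:7] width=2 -> value=1 (bin 01); offset now 7 = byte 0 bit 7; 41 bits remain

Answer: 41 1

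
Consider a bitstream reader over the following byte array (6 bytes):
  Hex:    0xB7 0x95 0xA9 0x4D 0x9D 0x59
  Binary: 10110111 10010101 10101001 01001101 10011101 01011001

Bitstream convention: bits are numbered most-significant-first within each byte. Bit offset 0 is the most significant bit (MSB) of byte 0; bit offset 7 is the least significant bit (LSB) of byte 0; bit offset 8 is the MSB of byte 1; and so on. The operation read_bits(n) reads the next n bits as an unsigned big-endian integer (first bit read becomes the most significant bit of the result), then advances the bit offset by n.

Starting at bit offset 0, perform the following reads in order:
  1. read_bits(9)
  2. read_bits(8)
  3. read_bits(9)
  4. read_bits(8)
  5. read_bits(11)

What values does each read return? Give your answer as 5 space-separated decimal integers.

Read 1: bits[0:9] width=9 -> value=367 (bin 101101111); offset now 9 = byte 1 bit 1; 39 bits remain
Read 2: bits[9:17] width=8 -> value=43 (bin 00101011); offset now 17 = byte 2 bit 1; 31 bits remain
Read 3: bits[17:26] width=9 -> value=165 (bin 010100101); offset now 26 = byte 3 bit 2; 22 bits remain
Read 4: bits[26:34] width=8 -> value=54 (bin 00110110); offset now 34 = byte 4 bit 2; 14 bits remain
Read 5: bits[34:45] width=11 -> value=939 (bin 01110101011); offset now 45 = byte 5 bit 5; 3 bits remain

Answer: 367 43 165 54 939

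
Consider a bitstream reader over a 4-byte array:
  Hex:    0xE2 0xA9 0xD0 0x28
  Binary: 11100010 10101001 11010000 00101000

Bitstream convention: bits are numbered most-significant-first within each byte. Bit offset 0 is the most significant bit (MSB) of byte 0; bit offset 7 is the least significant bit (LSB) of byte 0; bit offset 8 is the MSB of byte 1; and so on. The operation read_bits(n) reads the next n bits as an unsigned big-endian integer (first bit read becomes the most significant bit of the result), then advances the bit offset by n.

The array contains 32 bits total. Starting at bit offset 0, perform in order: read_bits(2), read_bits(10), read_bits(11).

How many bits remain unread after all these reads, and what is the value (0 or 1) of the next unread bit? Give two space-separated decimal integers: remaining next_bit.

Answer: 9 0

Derivation:
Read 1: bits[0:2] width=2 -> value=3 (bin 11); offset now 2 = byte 0 bit 2; 30 bits remain
Read 2: bits[2:12] width=10 -> value=554 (bin 1000101010); offset now 12 = byte 1 bit 4; 20 bits remain
Read 3: bits[12:23] width=11 -> value=1256 (bin 10011101000); offset now 23 = byte 2 bit 7; 9 bits remain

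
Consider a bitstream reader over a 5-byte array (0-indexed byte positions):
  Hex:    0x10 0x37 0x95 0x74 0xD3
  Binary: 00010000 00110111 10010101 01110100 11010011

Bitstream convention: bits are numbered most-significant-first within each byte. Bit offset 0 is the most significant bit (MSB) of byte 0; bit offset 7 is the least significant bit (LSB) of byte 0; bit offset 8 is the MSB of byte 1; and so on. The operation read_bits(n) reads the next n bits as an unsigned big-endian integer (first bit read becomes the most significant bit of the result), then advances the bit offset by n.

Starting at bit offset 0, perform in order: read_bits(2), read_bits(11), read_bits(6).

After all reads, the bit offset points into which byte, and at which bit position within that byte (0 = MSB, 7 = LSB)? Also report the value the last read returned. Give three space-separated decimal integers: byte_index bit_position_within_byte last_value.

Answer: 2 3 60

Derivation:
Read 1: bits[0:2] width=2 -> value=0 (bin 00); offset now 2 = byte 0 bit 2; 38 bits remain
Read 2: bits[2:13] width=11 -> value=518 (bin 01000000110); offset now 13 = byte 1 bit 5; 27 bits remain
Read 3: bits[13:19] width=6 -> value=60 (bin 111100); offset now 19 = byte 2 bit 3; 21 bits remain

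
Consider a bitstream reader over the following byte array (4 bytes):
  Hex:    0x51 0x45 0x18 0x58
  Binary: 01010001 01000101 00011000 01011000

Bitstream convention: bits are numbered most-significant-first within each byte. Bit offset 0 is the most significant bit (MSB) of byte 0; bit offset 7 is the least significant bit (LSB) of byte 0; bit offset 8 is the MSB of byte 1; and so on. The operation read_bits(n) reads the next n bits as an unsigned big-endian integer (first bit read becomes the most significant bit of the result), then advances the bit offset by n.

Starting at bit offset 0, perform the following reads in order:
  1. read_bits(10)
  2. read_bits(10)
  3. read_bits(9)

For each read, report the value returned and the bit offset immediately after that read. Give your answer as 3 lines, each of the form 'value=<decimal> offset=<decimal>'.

Read 1: bits[0:10] width=10 -> value=325 (bin 0101000101); offset now 10 = byte 1 bit 2; 22 bits remain
Read 2: bits[10:20] width=10 -> value=81 (bin 0001010001); offset now 20 = byte 2 bit 4; 12 bits remain
Read 3: bits[20:29] width=9 -> value=267 (bin 100001011); offset now 29 = byte 3 bit 5; 3 bits remain

Answer: value=325 offset=10
value=81 offset=20
value=267 offset=29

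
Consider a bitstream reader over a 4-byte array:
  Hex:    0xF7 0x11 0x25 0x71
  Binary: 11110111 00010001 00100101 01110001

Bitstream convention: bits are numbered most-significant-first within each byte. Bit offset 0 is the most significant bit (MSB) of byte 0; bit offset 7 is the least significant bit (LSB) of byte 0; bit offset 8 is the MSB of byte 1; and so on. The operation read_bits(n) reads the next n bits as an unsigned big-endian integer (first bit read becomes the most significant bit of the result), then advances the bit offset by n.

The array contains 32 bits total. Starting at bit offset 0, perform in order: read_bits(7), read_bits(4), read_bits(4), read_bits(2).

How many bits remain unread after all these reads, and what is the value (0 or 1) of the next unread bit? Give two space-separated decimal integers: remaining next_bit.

Answer: 15 0

Derivation:
Read 1: bits[0:7] width=7 -> value=123 (bin 1111011); offset now 7 = byte 0 bit 7; 25 bits remain
Read 2: bits[7:11] width=4 -> value=8 (bin 1000); offset now 11 = byte 1 bit 3; 21 bits remain
Read 3: bits[11:15] width=4 -> value=8 (bin 1000); offset now 15 = byte 1 bit 7; 17 bits remain
Read 4: bits[15:17] width=2 -> value=2 (bin 10); offset now 17 = byte 2 bit 1; 15 bits remain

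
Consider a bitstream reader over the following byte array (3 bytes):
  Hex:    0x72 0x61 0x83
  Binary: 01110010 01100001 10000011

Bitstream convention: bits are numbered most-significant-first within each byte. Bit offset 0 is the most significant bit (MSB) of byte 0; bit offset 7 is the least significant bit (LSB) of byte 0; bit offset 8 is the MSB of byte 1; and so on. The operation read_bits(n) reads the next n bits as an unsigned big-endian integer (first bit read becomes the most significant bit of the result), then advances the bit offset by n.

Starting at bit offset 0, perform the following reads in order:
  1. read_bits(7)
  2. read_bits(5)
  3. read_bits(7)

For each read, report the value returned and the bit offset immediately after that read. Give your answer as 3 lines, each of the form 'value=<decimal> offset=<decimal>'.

Read 1: bits[0:7] width=7 -> value=57 (bin 0111001); offset now 7 = byte 0 bit 7; 17 bits remain
Read 2: bits[7:12] width=5 -> value=6 (bin 00110); offset now 12 = byte 1 bit 4; 12 bits remain
Read 3: bits[12:19] width=7 -> value=12 (bin 0001100); offset now 19 = byte 2 bit 3; 5 bits remain

Answer: value=57 offset=7
value=6 offset=12
value=12 offset=19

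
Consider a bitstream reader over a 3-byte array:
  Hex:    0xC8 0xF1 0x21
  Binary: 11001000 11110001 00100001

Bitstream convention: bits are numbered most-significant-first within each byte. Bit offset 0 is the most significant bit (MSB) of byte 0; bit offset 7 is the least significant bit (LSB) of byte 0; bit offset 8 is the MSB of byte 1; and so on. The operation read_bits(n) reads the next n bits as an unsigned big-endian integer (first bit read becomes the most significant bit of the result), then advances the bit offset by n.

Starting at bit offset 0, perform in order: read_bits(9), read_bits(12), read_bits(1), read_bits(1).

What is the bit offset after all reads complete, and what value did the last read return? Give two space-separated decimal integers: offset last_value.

Read 1: bits[0:9] width=9 -> value=401 (bin 110010001); offset now 9 = byte 1 bit 1; 15 bits remain
Read 2: bits[9:21] width=12 -> value=3620 (bin 111000100100); offset now 21 = byte 2 bit 5; 3 bits remain
Read 3: bits[21:22] width=1 -> value=0 (bin 0); offset now 22 = byte 2 bit 6; 2 bits remain
Read 4: bits[22:23] width=1 -> value=0 (bin 0); offset now 23 = byte 2 bit 7; 1 bits remain

Answer: 23 0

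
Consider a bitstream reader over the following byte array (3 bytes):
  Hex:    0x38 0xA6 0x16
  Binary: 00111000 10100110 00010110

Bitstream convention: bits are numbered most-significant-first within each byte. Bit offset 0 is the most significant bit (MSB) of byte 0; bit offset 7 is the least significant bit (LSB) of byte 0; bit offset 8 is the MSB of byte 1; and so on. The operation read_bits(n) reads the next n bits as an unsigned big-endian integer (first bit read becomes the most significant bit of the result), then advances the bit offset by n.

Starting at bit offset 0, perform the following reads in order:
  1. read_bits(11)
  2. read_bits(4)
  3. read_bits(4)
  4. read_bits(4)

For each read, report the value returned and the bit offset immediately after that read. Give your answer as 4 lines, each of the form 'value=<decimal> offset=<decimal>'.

Read 1: bits[0:11] width=11 -> value=453 (bin 00111000101); offset now 11 = byte 1 bit 3; 13 bits remain
Read 2: bits[11:15] width=4 -> value=3 (bin 0011); offset now 15 = byte 1 bit 7; 9 bits remain
Read 3: bits[15:19] width=4 -> value=0 (bin 0000); offset now 19 = byte 2 bit 3; 5 bits remain
Read 4: bits[19:23] width=4 -> value=11 (bin 1011); offset now 23 = byte 2 bit 7; 1 bits remain

Answer: value=453 offset=11
value=3 offset=15
value=0 offset=19
value=11 offset=23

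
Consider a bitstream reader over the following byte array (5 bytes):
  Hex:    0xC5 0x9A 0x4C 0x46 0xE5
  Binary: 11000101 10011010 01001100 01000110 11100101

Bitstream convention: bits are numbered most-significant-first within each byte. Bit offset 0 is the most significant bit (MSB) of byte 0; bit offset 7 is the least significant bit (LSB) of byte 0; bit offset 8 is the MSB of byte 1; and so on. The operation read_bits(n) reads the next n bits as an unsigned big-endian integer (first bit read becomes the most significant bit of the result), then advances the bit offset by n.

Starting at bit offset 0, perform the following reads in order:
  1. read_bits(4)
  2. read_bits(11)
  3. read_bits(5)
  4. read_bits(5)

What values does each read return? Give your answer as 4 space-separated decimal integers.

Answer: 12 717 4 24

Derivation:
Read 1: bits[0:4] width=4 -> value=12 (bin 1100); offset now 4 = byte 0 bit 4; 36 bits remain
Read 2: bits[4:15] width=11 -> value=717 (bin 01011001101); offset now 15 = byte 1 bit 7; 25 bits remain
Read 3: bits[15:20] width=5 -> value=4 (bin 00100); offset now 20 = byte 2 bit 4; 20 bits remain
Read 4: bits[20:25] width=5 -> value=24 (bin 11000); offset now 25 = byte 3 bit 1; 15 bits remain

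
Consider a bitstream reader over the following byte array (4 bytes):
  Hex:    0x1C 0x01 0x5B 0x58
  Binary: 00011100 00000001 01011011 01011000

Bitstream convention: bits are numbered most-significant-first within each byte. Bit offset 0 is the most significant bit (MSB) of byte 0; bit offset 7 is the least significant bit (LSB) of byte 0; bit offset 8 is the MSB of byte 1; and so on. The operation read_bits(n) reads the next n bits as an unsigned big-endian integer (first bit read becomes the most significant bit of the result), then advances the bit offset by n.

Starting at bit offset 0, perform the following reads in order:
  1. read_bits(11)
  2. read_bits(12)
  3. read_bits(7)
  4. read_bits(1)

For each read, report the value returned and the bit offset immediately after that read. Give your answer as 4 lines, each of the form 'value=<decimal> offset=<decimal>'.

Answer: value=224 offset=11
value=173 offset=23
value=86 offset=30
value=0 offset=31

Derivation:
Read 1: bits[0:11] width=11 -> value=224 (bin 00011100000); offset now 11 = byte 1 bit 3; 21 bits remain
Read 2: bits[11:23] width=12 -> value=173 (bin 000010101101); offset now 23 = byte 2 bit 7; 9 bits remain
Read 3: bits[23:30] width=7 -> value=86 (bin 1010110); offset now 30 = byte 3 bit 6; 2 bits remain
Read 4: bits[30:31] width=1 -> value=0 (bin 0); offset now 31 = byte 3 bit 7; 1 bits remain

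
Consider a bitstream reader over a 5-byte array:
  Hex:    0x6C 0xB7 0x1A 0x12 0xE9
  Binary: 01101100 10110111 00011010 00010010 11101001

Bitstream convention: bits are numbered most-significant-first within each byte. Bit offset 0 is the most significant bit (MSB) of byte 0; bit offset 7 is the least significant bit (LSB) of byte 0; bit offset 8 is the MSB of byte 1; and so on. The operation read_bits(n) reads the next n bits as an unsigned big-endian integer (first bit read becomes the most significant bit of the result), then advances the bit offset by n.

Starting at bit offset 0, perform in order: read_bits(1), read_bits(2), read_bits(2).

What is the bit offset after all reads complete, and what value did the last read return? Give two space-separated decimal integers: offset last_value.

Read 1: bits[0:1] width=1 -> value=0 (bin 0); offset now 1 = byte 0 bit 1; 39 bits remain
Read 2: bits[1:3] width=2 -> value=3 (bin 11); offset now 3 = byte 0 bit 3; 37 bits remain
Read 3: bits[3:5] width=2 -> value=1 (bin 01); offset now 5 = byte 0 bit 5; 35 bits remain

Answer: 5 1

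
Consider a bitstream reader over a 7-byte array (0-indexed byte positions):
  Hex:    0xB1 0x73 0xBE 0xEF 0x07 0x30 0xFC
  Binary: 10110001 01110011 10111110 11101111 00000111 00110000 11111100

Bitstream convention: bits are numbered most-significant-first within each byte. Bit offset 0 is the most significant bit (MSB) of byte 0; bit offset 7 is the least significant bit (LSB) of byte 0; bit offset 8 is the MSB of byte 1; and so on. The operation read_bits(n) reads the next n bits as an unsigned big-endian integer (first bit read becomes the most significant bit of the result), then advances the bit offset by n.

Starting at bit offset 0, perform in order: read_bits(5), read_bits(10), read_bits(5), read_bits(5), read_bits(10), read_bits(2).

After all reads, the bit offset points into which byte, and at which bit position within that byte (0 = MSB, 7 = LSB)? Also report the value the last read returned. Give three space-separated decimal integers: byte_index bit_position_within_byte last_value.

Answer: 4 5 0

Derivation:
Read 1: bits[0:5] width=5 -> value=22 (bin 10110); offset now 5 = byte 0 bit 5; 51 bits remain
Read 2: bits[5:15] width=10 -> value=185 (bin 0010111001); offset now 15 = byte 1 bit 7; 41 bits remain
Read 3: bits[15:20] width=5 -> value=27 (bin 11011); offset now 20 = byte 2 bit 4; 36 bits remain
Read 4: bits[20:25] width=5 -> value=29 (bin 11101); offset now 25 = byte 3 bit 1; 31 bits remain
Read 5: bits[25:35] width=10 -> value=888 (bin 1101111000); offset now 35 = byte 4 bit 3; 21 bits remain
Read 6: bits[35:37] width=2 -> value=0 (bin 00); offset now 37 = byte 4 bit 5; 19 bits remain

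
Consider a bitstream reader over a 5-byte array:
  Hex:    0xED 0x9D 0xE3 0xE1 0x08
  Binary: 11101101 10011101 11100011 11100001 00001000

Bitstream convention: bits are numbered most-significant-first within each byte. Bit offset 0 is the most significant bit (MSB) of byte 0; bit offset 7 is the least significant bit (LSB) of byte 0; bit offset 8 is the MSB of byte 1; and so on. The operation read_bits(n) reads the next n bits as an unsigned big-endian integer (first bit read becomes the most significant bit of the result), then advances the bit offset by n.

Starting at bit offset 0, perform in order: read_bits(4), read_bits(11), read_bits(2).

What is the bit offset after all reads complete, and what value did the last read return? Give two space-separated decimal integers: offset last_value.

Read 1: bits[0:4] width=4 -> value=14 (bin 1110); offset now 4 = byte 0 bit 4; 36 bits remain
Read 2: bits[4:15] width=11 -> value=1742 (bin 11011001110); offset now 15 = byte 1 bit 7; 25 bits remain
Read 3: bits[15:17] width=2 -> value=3 (bin 11); offset now 17 = byte 2 bit 1; 23 bits remain

Answer: 17 3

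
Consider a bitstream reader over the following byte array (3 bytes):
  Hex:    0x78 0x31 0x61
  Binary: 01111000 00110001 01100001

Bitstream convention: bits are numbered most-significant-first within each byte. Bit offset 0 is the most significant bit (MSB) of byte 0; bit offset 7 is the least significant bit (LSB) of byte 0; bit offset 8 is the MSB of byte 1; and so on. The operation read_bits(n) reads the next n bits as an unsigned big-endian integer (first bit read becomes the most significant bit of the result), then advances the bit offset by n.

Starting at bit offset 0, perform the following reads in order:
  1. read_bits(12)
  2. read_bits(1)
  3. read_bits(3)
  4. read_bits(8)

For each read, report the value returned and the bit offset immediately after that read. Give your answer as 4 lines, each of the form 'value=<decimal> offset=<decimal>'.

Answer: value=1923 offset=12
value=0 offset=13
value=1 offset=16
value=97 offset=24

Derivation:
Read 1: bits[0:12] width=12 -> value=1923 (bin 011110000011); offset now 12 = byte 1 bit 4; 12 bits remain
Read 2: bits[12:13] width=1 -> value=0 (bin 0); offset now 13 = byte 1 bit 5; 11 bits remain
Read 3: bits[13:16] width=3 -> value=1 (bin 001); offset now 16 = byte 2 bit 0; 8 bits remain
Read 4: bits[16:24] width=8 -> value=97 (bin 01100001); offset now 24 = byte 3 bit 0; 0 bits remain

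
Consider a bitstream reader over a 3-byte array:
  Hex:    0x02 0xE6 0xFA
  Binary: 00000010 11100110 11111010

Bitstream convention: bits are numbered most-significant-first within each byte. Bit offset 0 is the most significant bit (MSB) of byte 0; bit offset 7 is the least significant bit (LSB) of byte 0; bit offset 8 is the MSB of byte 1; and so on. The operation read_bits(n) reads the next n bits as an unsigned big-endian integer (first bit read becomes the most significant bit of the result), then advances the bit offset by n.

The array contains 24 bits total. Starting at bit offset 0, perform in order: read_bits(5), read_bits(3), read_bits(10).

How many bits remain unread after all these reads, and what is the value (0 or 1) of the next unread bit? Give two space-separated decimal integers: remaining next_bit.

Read 1: bits[0:5] width=5 -> value=0 (bin 00000); offset now 5 = byte 0 bit 5; 19 bits remain
Read 2: bits[5:8] width=3 -> value=2 (bin 010); offset now 8 = byte 1 bit 0; 16 bits remain
Read 3: bits[8:18] width=10 -> value=923 (bin 1110011011); offset now 18 = byte 2 bit 2; 6 bits remain

Answer: 6 1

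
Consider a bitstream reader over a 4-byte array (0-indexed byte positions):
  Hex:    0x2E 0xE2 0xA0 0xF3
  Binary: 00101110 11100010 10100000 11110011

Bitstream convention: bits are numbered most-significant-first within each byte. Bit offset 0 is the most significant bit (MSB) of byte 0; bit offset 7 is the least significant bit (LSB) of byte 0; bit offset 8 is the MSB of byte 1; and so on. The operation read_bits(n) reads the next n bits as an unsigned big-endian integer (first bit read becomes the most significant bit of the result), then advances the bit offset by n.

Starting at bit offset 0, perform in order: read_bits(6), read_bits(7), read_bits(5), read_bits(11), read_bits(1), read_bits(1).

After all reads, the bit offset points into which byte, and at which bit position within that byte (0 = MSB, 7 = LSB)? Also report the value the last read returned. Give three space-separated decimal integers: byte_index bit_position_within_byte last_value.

Read 1: bits[0:6] width=6 -> value=11 (bin 001011); offset now 6 = byte 0 bit 6; 26 bits remain
Read 2: bits[6:13] width=7 -> value=92 (bin 1011100); offset now 13 = byte 1 bit 5; 19 bits remain
Read 3: bits[13:18] width=5 -> value=10 (bin 01010); offset now 18 = byte 2 bit 2; 14 bits remain
Read 4: bits[18:29] width=11 -> value=1054 (bin 10000011110); offset now 29 = byte 3 bit 5; 3 bits remain
Read 5: bits[29:30] width=1 -> value=0 (bin 0); offset now 30 = byte 3 bit 6; 2 bits remain
Read 6: bits[30:31] width=1 -> value=1 (bin 1); offset now 31 = byte 3 bit 7; 1 bits remain

Answer: 3 7 1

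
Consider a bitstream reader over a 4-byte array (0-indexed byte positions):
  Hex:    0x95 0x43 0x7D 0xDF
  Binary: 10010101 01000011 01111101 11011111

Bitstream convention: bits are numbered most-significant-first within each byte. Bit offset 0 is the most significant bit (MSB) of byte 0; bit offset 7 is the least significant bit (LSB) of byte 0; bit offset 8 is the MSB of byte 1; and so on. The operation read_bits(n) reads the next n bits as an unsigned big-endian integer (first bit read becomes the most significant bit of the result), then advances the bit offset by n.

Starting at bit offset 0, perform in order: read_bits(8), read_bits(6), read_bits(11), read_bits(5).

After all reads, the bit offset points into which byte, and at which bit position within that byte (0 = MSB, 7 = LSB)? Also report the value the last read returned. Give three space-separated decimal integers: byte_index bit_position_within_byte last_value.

Answer: 3 6 23

Derivation:
Read 1: bits[0:8] width=8 -> value=149 (bin 10010101); offset now 8 = byte 1 bit 0; 24 bits remain
Read 2: bits[8:14] width=6 -> value=16 (bin 010000); offset now 14 = byte 1 bit 6; 18 bits remain
Read 3: bits[14:25] width=11 -> value=1787 (bin 11011111011); offset now 25 = byte 3 bit 1; 7 bits remain
Read 4: bits[25:30] width=5 -> value=23 (bin 10111); offset now 30 = byte 3 bit 6; 2 bits remain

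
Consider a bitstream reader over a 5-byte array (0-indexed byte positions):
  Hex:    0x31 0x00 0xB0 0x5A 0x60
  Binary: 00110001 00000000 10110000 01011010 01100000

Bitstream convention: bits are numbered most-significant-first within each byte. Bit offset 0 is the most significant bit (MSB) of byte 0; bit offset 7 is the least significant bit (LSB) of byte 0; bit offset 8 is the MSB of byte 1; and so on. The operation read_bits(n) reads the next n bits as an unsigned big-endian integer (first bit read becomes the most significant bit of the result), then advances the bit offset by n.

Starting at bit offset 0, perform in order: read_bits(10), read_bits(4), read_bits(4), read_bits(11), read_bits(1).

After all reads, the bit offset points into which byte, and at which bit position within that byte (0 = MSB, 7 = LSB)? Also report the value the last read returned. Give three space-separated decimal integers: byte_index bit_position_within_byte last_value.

Answer: 3 6 0

Derivation:
Read 1: bits[0:10] width=10 -> value=196 (bin 0011000100); offset now 10 = byte 1 bit 2; 30 bits remain
Read 2: bits[10:14] width=4 -> value=0 (bin 0000); offset now 14 = byte 1 bit 6; 26 bits remain
Read 3: bits[14:18] width=4 -> value=2 (bin 0010); offset now 18 = byte 2 bit 2; 22 bits remain
Read 4: bits[18:29] width=11 -> value=1547 (bin 11000001011); offset now 29 = byte 3 bit 5; 11 bits remain
Read 5: bits[29:30] width=1 -> value=0 (bin 0); offset now 30 = byte 3 bit 6; 10 bits remain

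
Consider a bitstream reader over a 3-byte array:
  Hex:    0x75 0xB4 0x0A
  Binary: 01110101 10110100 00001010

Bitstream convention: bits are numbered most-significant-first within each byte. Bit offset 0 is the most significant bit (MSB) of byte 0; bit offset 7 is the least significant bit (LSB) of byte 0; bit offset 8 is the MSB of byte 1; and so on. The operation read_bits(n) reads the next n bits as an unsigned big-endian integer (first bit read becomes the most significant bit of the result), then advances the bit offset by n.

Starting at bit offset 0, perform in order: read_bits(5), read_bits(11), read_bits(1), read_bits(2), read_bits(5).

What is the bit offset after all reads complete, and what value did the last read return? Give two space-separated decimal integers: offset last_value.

Answer: 24 10

Derivation:
Read 1: bits[0:5] width=5 -> value=14 (bin 01110); offset now 5 = byte 0 bit 5; 19 bits remain
Read 2: bits[5:16] width=11 -> value=1460 (bin 10110110100); offset now 16 = byte 2 bit 0; 8 bits remain
Read 3: bits[16:17] width=1 -> value=0 (bin 0); offset now 17 = byte 2 bit 1; 7 bits remain
Read 4: bits[17:19] width=2 -> value=0 (bin 00); offset now 19 = byte 2 bit 3; 5 bits remain
Read 5: bits[19:24] width=5 -> value=10 (bin 01010); offset now 24 = byte 3 bit 0; 0 bits remain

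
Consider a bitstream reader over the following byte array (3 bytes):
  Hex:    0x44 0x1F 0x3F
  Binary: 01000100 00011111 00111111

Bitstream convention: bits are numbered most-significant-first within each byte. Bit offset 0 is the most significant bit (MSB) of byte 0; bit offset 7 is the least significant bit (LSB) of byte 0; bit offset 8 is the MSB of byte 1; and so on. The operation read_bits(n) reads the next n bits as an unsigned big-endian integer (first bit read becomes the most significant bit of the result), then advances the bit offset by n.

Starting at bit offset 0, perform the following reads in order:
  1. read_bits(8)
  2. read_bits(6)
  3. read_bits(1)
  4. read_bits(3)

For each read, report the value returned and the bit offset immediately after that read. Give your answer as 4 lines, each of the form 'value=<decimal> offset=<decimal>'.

Read 1: bits[0:8] width=8 -> value=68 (bin 01000100); offset now 8 = byte 1 bit 0; 16 bits remain
Read 2: bits[8:14] width=6 -> value=7 (bin 000111); offset now 14 = byte 1 bit 6; 10 bits remain
Read 3: bits[14:15] width=1 -> value=1 (bin 1); offset now 15 = byte 1 bit 7; 9 bits remain
Read 4: bits[15:18] width=3 -> value=4 (bin 100); offset now 18 = byte 2 bit 2; 6 bits remain

Answer: value=68 offset=8
value=7 offset=14
value=1 offset=15
value=4 offset=18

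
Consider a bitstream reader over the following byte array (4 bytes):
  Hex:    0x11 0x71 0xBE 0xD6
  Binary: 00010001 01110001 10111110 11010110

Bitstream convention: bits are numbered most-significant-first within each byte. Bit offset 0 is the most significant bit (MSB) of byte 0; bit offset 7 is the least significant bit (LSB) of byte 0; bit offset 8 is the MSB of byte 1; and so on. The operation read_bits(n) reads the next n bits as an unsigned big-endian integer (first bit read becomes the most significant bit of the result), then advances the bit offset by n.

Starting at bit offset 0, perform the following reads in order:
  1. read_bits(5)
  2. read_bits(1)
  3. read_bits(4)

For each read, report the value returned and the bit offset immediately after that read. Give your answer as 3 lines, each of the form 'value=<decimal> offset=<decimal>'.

Read 1: bits[0:5] width=5 -> value=2 (bin 00010); offset now 5 = byte 0 bit 5; 27 bits remain
Read 2: bits[5:6] width=1 -> value=0 (bin 0); offset now 6 = byte 0 bit 6; 26 bits remain
Read 3: bits[6:10] width=4 -> value=5 (bin 0101); offset now 10 = byte 1 bit 2; 22 bits remain

Answer: value=2 offset=5
value=0 offset=6
value=5 offset=10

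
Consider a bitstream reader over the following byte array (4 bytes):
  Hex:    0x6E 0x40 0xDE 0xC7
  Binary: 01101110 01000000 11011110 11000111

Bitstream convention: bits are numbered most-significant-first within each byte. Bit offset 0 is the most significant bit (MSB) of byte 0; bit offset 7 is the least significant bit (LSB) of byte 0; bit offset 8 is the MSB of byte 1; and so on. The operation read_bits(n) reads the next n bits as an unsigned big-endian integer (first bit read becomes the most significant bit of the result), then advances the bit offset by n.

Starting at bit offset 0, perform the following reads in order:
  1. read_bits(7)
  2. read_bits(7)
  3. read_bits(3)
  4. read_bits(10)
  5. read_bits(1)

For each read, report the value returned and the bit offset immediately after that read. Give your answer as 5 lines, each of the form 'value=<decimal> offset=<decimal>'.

Answer: value=55 offset=7
value=16 offset=14
value=1 offset=17
value=758 offset=27
value=0 offset=28

Derivation:
Read 1: bits[0:7] width=7 -> value=55 (bin 0110111); offset now 7 = byte 0 bit 7; 25 bits remain
Read 2: bits[7:14] width=7 -> value=16 (bin 0010000); offset now 14 = byte 1 bit 6; 18 bits remain
Read 3: bits[14:17] width=3 -> value=1 (bin 001); offset now 17 = byte 2 bit 1; 15 bits remain
Read 4: bits[17:27] width=10 -> value=758 (bin 1011110110); offset now 27 = byte 3 bit 3; 5 bits remain
Read 5: bits[27:28] width=1 -> value=0 (bin 0); offset now 28 = byte 3 bit 4; 4 bits remain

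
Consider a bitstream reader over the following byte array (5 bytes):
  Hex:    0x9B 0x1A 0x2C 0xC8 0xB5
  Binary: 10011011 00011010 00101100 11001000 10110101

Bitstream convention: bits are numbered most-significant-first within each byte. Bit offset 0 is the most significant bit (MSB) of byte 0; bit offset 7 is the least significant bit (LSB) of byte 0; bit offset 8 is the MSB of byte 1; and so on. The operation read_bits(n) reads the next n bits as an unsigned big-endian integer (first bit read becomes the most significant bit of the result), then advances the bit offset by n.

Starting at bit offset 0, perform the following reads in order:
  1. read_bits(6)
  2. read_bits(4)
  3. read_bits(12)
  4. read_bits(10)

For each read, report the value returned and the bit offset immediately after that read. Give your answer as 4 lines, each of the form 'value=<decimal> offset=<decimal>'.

Read 1: bits[0:6] width=6 -> value=38 (bin 100110); offset now 6 = byte 0 bit 6; 34 bits remain
Read 2: bits[6:10] width=4 -> value=12 (bin 1100); offset now 10 = byte 1 bit 2; 30 bits remain
Read 3: bits[10:22] width=12 -> value=1675 (bin 011010001011); offset now 22 = byte 2 bit 6; 18 bits remain
Read 4: bits[22:32] width=10 -> value=200 (bin 0011001000); offset now 32 = byte 4 bit 0; 8 bits remain

Answer: value=38 offset=6
value=12 offset=10
value=1675 offset=22
value=200 offset=32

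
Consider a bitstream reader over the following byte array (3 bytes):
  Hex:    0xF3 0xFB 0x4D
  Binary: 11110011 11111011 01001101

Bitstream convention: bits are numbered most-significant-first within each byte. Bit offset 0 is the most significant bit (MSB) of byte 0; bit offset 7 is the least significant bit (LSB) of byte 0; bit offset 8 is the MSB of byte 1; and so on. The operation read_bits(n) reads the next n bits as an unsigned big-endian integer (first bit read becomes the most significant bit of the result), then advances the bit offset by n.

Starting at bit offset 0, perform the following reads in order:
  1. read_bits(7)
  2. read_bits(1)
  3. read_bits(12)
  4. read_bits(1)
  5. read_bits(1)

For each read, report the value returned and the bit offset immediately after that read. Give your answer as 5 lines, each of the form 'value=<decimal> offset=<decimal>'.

Answer: value=121 offset=7
value=1 offset=8
value=4020 offset=20
value=1 offset=21
value=1 offset=22

Derivation:
Read 1: bits[0:7] width=7 -> value=121 (bin 1111001); offset now 7 = byte 0 bit 7; 17 bits remain
Read 2: bits[7:8] width=1 -> value=1 (bin 1); offset now 8 = byte 1 bit 0; 16 bits remain
Read 3: bits[8:20] width=12 -> value=4020 (bin 111110110100); offset now 20 = byte 2 bit 4; 4 bits remain
Read 4: bits[20:21] width=1 -> value=1 (bin 1); offset now 21 = byte 2 bit 5; 3 bits remain
Read 5: bits[21:22] width=1 -> value=1 (bin 1); offset now 22 = byte 2 bit 6; 2 bits remain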